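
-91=-91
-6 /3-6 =-8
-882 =-882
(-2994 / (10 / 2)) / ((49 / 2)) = -5988 / 245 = -24.44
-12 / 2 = -6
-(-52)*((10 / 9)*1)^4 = 520000 / 6561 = 79.26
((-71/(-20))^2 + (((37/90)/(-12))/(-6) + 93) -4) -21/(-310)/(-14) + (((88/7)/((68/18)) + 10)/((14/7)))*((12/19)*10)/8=106.86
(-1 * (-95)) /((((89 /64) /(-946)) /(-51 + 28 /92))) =6706458880 /2047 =3276237.85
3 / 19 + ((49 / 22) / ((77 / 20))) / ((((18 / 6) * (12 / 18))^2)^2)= 3569 / 18392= 0.19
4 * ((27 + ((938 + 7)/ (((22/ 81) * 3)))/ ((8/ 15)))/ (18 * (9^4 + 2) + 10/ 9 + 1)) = 3487293/ 46781900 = 0.07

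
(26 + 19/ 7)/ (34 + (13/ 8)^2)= 192/ 245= 0.78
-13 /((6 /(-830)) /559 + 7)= -3015805 /1623892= -1.86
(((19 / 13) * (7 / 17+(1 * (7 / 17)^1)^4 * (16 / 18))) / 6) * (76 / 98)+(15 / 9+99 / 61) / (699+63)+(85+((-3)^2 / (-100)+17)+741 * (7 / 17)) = 407.11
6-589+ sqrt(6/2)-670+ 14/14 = -1252+ sqrt(3) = -1250.27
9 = 9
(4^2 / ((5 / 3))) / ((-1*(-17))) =48 / 85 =0.56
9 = 9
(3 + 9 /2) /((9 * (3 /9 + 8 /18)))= 15 /14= 1.07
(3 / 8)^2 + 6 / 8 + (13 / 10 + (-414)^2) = 54847421 / 320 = 171398.19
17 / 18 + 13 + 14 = 503 / 18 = 27.94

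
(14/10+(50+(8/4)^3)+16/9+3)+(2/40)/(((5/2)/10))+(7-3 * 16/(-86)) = 139196/1935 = 71.94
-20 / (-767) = 20 / 767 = 0.03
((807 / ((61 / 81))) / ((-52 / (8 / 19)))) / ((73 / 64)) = -8366976 / 1099891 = -7.61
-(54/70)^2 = -729/1225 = -0.60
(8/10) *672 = 537.60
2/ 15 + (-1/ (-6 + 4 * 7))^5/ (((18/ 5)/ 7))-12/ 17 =-4514584607/ 7885056960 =-0.57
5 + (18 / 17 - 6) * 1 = 1 / 17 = 0.06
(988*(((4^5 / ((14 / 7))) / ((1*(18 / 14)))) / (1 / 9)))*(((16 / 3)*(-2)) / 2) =-56655872 / 3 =-18885290.67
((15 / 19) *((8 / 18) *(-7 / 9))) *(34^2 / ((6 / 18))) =-161840 / 171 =-946.43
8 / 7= 1.14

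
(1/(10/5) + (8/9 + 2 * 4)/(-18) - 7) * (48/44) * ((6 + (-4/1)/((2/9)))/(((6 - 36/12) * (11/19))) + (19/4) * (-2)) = 37183/297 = 125.20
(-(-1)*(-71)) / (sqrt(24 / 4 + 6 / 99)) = -71*sqrt(66) / 20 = -28.84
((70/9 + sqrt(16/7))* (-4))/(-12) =4* sqrt(7)/21 + 70/27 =3.10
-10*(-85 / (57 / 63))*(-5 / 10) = -8925 / 19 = -469.74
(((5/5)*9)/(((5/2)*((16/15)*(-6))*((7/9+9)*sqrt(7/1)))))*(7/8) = -81*sqrt(7)/11264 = -0.02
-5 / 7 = -0.71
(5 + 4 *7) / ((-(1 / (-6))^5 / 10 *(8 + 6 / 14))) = 304450.17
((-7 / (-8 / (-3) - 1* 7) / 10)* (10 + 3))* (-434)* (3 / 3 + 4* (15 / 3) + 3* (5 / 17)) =-1695204 / 85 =-19943.58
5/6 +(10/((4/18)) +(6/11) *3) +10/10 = 3199/66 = 48.47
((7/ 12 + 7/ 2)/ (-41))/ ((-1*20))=49/ 9840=0.00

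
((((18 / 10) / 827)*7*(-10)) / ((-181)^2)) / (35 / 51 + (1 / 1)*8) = -0.00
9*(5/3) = 15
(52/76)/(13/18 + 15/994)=58149/62662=0.93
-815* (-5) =4075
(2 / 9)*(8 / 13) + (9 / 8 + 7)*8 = 7621 / 117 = 65.14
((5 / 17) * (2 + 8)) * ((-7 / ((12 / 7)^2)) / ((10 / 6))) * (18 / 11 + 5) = -125195 / 4488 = -27.90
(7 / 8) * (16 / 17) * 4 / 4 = 14 / 17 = 0.82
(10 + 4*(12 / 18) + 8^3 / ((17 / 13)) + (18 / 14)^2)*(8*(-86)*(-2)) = 558448.42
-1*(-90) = 90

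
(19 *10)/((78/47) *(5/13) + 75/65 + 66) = 116090/41421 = 2.80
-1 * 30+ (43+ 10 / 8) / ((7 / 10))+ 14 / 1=661 / 14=47.21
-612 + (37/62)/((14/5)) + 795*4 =2229209/868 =2568.21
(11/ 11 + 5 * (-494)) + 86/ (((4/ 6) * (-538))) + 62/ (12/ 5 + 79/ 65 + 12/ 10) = -413637023/ 168394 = -2456.36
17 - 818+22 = -779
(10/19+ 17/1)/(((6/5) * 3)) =185/38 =4.87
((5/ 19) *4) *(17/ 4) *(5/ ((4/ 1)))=425/ 76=5.59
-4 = -4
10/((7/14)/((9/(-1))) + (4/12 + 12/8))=45/8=5.62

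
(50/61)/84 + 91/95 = 235517/243390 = 0.97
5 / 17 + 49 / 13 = 898 / 221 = 4.06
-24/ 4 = -6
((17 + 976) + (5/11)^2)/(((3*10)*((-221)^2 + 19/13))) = 781157/1152437880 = 0.00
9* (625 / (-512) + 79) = 358407 / 512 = 700.01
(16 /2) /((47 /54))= 9.19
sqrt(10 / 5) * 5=5 * sqrt(2)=7.07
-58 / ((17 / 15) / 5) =-255.88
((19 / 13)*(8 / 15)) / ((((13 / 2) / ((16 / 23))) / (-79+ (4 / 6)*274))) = 8.65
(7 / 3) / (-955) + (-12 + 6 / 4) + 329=1824991 / 5730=318.50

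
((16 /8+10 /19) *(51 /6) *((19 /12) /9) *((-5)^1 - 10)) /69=-170 /207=-0.82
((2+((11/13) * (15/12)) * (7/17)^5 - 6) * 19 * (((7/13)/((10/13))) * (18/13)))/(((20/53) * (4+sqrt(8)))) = -18677402862111/191964666400+18677402862111 * sqrt(2)/383929332800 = -28.50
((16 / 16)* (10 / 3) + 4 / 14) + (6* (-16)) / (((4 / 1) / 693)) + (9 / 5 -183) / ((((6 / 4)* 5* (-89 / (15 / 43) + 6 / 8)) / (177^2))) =-21880368308 / 1602615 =-13652.92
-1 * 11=-11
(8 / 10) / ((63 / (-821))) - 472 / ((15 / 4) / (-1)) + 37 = 48019 / 315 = 152.44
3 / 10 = 0.30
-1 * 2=-2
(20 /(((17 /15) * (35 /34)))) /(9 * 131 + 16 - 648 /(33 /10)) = 264 /15379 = 0.02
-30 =-30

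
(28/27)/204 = 7/1377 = 0.01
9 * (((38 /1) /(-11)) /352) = -171 /1936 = -0.09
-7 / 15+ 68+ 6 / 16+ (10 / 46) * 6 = 69.21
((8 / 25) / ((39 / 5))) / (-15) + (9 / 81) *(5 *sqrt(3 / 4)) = -8 / 2925 + 5 *sqrt(3) / 18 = 0.48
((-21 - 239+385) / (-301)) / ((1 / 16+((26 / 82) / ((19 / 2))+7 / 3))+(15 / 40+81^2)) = -4674000 / 73875563867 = -0.00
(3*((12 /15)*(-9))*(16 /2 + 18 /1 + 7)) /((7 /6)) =-21384 /35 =-610.97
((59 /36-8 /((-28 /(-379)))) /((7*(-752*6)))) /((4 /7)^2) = 0.01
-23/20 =-1.15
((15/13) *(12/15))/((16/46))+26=745/26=28.65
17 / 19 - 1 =-2 / 19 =-0.11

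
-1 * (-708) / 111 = 236 / 37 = 6.38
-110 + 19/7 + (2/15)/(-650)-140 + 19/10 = -16747589/68250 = -245.39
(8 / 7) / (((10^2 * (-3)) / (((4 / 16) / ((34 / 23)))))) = -23 / 35700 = -0.00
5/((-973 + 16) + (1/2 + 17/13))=-26/4967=-0.01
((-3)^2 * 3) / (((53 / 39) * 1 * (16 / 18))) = 9477 / 424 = 22.35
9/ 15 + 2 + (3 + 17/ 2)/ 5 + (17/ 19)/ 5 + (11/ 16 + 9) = 4489/ 304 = 14.77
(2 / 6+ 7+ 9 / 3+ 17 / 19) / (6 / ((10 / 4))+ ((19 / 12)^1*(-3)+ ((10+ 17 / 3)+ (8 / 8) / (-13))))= 166400 / 196213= 0.85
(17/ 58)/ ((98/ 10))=0.03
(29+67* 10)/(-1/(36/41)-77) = -25164/2813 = -8.95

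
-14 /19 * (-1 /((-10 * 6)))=-7 /570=-0.01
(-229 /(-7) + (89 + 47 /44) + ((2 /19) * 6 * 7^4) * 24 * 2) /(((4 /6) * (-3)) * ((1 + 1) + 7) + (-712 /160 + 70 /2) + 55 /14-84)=-2133375655 /1975677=-1079.82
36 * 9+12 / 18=974 / 3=324.67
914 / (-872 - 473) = -914 / 1345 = -0.68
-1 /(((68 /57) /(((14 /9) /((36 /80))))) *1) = -1330 /459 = -2.90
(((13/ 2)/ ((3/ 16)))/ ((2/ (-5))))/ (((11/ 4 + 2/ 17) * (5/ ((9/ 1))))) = -272/ 5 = -54.40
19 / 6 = 3.17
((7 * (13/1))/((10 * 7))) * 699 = 9087/10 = 908.70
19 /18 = 1.06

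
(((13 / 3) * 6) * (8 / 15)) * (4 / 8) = 104 / 15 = 6.93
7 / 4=1.75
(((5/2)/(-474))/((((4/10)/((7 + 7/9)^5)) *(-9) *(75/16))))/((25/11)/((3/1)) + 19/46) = 1700868400000/223815845709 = 7.60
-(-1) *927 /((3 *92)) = 309 /92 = 3.36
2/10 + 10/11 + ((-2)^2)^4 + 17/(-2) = 27347/110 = 248.61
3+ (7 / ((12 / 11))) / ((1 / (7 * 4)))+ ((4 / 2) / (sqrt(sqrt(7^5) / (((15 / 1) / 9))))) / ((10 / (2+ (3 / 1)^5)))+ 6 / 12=188.72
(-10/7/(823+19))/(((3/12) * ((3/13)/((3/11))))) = -260/32417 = -0.01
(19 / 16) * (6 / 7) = 57 / 56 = 1.02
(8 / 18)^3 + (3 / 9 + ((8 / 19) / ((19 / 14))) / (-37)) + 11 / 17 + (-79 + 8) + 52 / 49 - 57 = -1021020966670 / 8111131749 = -125.88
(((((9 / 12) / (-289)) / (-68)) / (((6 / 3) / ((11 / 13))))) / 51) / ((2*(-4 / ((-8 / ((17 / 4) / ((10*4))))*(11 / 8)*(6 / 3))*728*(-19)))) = -605 / 1021252025248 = -0.00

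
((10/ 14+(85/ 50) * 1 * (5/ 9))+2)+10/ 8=1237/ 252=4.91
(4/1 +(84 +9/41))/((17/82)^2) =593188/289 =2052.55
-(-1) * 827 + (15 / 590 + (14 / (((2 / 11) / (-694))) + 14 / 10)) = -31039649 / 590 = -52609.57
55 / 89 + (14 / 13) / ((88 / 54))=32551 / 25454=1.28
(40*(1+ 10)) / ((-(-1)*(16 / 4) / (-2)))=-220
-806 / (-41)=806 / 41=19.66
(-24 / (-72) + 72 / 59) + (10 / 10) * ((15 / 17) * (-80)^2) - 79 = 16758964 / 3009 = 5569.61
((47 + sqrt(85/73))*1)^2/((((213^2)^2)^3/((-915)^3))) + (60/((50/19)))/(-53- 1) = -49776622925294899517941801679/117892001665172076227671945095- 2667026750*sqrt(6205)/23578400333034415245534389019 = -0.42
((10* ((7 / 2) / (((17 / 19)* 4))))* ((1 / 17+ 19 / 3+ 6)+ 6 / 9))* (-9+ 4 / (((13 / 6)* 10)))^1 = -8459199 / 7514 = -1125.79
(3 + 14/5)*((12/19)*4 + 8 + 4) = 8004/95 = 84.25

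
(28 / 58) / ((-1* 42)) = -1 / 87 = -0.01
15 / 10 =3 / 2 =1.50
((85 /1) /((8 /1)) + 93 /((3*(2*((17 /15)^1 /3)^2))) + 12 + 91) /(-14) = -513801 /32368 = -15.87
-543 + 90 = -453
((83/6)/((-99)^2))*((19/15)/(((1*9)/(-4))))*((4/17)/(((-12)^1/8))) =25232/202439655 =0.00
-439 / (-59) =439 / 59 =7.44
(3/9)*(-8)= -2.67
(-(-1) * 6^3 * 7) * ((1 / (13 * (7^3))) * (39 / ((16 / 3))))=243 / 98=2.48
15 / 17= 0.88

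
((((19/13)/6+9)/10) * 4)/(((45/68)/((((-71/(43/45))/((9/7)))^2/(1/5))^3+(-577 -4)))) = 481051190836169062810583456/18489986918325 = 26016848630618.03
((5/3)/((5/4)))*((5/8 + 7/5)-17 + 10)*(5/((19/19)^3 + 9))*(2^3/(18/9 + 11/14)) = -5572/585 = -9.52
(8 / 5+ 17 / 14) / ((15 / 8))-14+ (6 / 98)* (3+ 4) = -6337 / 525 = -12.07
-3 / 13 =-0.23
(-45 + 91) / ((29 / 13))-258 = -6884 / 29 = -237.38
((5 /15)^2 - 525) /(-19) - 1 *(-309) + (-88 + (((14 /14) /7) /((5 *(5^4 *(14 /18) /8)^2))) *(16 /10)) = 142408649669837 /572783203125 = 248.63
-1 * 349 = -349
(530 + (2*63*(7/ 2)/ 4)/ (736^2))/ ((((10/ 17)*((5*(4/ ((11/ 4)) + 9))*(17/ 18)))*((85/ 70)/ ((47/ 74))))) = 37404404845731/ 3918358016000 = 9.55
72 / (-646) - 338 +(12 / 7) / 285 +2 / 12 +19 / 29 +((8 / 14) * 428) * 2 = 298717787 / 1967070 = 151.86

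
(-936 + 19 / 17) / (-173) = 15893 / 2941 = 5.40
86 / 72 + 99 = 3607 / 36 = 100.19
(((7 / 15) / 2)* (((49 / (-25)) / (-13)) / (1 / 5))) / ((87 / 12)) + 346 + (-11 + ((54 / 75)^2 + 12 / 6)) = 238600469 / 706875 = 337.54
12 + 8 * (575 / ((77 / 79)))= 364324 / 77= 4731.48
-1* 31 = -31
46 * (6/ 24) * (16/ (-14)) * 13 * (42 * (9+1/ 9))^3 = -258498962176/ 27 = -9574035636.15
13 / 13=1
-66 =-66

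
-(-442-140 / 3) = 1466 / 3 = 488.67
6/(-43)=-6/43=-0.14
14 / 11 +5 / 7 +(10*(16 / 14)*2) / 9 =3137 / 693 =4.53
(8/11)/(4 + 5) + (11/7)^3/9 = 5795/11319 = 0.51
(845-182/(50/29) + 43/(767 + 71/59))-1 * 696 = 49285289/1133100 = 43.50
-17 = -17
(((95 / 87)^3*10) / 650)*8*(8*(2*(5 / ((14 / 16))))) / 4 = 219488000 / 59923773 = 3.66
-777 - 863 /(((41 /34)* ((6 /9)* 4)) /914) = -20177655 /82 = -246068.96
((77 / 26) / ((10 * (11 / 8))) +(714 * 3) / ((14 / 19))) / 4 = 188969 / 260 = 726.80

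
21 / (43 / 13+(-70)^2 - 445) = 273 / 57958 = 0.00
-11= -11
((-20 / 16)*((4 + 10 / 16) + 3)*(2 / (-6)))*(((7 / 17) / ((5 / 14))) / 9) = 0.41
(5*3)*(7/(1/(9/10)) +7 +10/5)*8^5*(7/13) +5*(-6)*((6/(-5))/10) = 263209194/65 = 4049372.22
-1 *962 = -962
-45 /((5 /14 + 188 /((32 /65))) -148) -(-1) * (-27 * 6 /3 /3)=-238626 /13117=-18.19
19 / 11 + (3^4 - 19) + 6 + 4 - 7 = 734 / 11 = 66.73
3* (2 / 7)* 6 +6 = 78 / 7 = 11.14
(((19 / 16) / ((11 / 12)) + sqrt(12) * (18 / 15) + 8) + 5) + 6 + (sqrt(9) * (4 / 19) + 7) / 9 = 25.30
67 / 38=1.76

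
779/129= 6.04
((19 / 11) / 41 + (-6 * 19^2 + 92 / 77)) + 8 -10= -621861 / 287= -2166.76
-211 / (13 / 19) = -4009 / 13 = -308.38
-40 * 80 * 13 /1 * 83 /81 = -42627.16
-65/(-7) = 65/7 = 9.29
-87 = -87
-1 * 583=-583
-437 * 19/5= -8303/5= -1660.60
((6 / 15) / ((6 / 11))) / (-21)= -11 / 315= -0.03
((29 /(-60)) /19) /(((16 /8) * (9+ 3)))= -29 /27360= -0.00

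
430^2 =184900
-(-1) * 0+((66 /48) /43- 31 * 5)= -53309 /344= -154.97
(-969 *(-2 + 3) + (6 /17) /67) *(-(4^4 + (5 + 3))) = 291372840 /1139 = 255814.61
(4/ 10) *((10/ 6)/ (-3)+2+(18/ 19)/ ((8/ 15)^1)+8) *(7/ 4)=10745/ 1368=7.85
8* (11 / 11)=8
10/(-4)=-5/2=-2.50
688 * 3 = 2064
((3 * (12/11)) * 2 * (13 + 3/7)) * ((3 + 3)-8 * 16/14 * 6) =-2314656/539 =-4294.35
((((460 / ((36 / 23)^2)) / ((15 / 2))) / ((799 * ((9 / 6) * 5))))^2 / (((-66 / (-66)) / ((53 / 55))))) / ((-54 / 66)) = -7845902117 / 381681524071125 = -0.00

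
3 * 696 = 2088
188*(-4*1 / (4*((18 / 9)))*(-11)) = 1034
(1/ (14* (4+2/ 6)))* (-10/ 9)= -5/ 273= -0.02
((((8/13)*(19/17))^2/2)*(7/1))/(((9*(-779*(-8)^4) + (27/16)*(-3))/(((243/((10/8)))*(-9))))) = 1257596928/12467288705365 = 0.00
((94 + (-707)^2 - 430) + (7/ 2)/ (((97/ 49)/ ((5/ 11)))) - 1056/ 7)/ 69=2486494565/ 343574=7237.14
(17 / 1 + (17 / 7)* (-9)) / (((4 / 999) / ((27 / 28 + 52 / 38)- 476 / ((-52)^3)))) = -185483825505 / 65453024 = -2833.85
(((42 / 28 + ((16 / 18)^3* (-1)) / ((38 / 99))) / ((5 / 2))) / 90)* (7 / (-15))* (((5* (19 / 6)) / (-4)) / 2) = -0.00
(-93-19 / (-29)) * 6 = -16068 / 29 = -554.07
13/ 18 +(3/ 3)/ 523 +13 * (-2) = -237947/ 9414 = -25.28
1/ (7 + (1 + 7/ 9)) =9/ 79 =0.11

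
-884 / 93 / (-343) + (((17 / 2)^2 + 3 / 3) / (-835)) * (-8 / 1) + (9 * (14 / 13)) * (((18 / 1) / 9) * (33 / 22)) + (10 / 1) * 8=38021975372 / 346263645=109.81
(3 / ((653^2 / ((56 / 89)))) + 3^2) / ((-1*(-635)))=341553777 / 24098504635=0.01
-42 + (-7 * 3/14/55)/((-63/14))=-6929/165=-41.99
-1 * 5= -5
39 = 39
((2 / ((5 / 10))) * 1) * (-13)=-52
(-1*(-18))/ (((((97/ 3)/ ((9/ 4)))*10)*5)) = 243/ 9700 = 0.03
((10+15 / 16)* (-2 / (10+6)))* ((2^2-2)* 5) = -875 / 64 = -13.67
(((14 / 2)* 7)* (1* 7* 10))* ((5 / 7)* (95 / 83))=232750 / 83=2804.22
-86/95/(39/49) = -4214/3705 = -1.14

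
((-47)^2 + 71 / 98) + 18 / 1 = 218317 / 98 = 2227.72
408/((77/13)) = 68.88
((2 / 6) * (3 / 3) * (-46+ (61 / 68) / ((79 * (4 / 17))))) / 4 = -19361 / 5056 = -3.83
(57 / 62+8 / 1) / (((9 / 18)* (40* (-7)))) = -79 / 1240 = -0.06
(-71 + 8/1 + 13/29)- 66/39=-24220/377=-64.24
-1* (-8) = 8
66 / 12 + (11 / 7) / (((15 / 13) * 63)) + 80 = 85.52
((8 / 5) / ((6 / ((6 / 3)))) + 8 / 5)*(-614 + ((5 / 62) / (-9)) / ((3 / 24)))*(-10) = 10964864 / 837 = 13100.20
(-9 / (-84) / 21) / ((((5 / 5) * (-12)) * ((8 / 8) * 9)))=-1 / 21168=-0.00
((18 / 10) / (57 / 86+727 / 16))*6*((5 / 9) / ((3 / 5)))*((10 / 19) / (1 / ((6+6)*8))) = 6604800 / 602623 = 10.96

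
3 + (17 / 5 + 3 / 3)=37 / 5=7.40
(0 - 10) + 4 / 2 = -8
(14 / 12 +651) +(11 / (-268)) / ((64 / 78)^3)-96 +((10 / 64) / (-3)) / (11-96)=83019681107 / 149291008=556.09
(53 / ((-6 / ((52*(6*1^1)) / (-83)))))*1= 2756 / 83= 33.20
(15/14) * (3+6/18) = 25/7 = 3.57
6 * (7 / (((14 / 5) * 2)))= 15 / 2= 7.50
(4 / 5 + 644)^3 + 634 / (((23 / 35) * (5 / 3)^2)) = 770749937302 / 2875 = 268086934.71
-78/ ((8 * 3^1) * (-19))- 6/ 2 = -215/ 76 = -2.83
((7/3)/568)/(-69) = -7/117576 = -0.00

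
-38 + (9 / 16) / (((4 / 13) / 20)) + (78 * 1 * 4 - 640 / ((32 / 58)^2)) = -28671 / 16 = -1791.94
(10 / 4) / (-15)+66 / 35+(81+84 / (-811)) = 14070241 / 170310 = 82.62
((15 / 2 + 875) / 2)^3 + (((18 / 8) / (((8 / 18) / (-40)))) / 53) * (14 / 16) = 291413711285 / 3392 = 85912061.11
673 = 673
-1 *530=-530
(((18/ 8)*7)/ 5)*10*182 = 5733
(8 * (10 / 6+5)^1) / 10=16 / 3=5.33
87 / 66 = 29 / 22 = 1.32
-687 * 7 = -4809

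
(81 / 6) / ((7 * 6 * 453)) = 0.00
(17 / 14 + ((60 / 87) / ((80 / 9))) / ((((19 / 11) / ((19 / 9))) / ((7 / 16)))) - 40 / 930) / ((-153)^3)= -1465327 / 4327461899712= -0.00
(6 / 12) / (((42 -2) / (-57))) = -57 / 80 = -0.71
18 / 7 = 2.57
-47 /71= -0.66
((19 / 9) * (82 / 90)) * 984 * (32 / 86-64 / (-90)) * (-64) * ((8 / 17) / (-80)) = 17137700864 / 22204125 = 771.83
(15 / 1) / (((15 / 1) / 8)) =8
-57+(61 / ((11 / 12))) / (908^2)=-129234549 / 2267276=-57.00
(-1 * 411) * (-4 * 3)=4932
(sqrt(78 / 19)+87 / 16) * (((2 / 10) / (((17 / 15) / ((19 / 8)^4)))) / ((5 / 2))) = 20577 * sqrt(1482) / 174080+34013781 / 2785280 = 16.76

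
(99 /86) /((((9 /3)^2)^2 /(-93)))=-341 /258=-1.32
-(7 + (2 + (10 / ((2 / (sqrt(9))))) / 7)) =-78 / 7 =-11.14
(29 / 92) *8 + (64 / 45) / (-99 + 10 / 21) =1789726 / 713805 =2.51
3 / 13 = 0.23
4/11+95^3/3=9431137/33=285792.03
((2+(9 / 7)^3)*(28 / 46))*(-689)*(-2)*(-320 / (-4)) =311979200 / 1127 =276822.72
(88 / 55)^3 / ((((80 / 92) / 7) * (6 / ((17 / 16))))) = 10948 / 1875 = 5.84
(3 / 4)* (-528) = -396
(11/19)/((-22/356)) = -178/19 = -9.37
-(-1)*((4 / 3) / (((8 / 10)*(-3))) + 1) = 4 / 9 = 0.44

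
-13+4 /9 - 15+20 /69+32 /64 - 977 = -415559 /414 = -1003.77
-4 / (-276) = 1 / 69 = 0.01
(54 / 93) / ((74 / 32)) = 288 / 1147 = 0.25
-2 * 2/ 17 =-4/ 17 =-0.24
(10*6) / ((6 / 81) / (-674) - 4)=-545940 / 36397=-15.00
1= 1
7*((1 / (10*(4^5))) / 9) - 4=-368633 / 92160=-4.00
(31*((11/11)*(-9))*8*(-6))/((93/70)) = 10080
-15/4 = -3.75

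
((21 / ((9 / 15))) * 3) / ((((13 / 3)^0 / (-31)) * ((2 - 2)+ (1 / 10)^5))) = -325500000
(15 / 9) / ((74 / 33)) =55 / 74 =0.74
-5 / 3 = -1.67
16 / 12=4 / 3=1.33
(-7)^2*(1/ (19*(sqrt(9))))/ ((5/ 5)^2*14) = 7/ 114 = 0.06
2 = 2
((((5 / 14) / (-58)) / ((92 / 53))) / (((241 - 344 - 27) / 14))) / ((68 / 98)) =2597 / 4717024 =0.00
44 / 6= 7.33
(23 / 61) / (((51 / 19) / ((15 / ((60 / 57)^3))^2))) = 61677149991 / 2654720000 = 23.23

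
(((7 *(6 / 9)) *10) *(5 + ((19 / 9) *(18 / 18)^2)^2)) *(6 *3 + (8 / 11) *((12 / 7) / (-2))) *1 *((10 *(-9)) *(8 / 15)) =-109323520 / 297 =-368092.66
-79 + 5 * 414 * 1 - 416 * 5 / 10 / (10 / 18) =8083 / 5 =1616.60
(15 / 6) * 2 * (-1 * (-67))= 335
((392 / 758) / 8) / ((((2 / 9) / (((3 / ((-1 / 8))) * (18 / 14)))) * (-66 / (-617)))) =-83.91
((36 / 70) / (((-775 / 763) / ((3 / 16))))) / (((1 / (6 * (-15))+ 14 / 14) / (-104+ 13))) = 2410317 / 275900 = 8.74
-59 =-59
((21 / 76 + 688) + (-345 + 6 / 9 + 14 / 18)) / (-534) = -235789 / 365256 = -0.65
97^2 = 9409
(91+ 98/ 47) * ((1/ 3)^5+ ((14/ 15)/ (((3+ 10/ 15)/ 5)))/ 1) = 14931875/ 125631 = 118.86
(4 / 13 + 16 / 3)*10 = 2200 / 39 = 56.41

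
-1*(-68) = 68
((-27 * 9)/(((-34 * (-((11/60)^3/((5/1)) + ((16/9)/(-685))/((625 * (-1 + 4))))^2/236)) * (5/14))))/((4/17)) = -10985377230072000000000/829394525521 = -13245056353.82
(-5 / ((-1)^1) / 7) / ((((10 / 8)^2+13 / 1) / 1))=80 / 1631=0.05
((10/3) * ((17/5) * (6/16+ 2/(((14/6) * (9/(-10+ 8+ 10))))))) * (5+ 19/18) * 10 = 1769615/2268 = 780.25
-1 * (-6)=6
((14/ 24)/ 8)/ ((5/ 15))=7/ 32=0.22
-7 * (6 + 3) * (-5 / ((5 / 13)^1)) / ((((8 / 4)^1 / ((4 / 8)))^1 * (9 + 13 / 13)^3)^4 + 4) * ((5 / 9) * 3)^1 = 105 / 19692307692308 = 0.00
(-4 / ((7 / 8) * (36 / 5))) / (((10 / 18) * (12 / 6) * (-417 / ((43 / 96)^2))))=0.00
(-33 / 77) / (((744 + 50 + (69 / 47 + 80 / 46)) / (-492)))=1595556 / 6032467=0.26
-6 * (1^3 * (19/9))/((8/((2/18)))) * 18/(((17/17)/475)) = -9025/6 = -1504.17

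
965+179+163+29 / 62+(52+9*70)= 123347 / 62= 1989.47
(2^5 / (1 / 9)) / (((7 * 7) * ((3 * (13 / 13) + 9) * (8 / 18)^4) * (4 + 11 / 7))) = 6561 / 2912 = 2.25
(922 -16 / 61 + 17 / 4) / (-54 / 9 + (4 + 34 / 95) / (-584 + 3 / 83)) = -1040357761255 / 6749452848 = -154.14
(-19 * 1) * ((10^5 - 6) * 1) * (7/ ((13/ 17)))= -226086434/ 13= -17391264.15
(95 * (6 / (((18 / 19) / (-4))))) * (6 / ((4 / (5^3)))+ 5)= -1389850 / 3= -463283.33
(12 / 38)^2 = 36 / 361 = 0.10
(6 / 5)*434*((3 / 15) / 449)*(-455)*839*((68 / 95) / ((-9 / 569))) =4007587.86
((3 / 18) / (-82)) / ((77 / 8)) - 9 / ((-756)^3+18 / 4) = -192017152 / 909386923137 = -0.00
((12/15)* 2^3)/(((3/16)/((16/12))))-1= 2003/45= 44.51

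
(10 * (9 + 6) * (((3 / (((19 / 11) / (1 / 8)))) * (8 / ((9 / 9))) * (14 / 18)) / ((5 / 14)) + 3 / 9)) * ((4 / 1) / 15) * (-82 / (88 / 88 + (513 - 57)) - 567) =-810780728 / 8683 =-93375.65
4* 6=24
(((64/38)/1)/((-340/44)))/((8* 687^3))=-44/523651965345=-0.00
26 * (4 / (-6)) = -52 / 3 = -17.33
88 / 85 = 1.04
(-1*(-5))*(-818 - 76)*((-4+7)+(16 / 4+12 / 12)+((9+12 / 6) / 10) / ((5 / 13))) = -48544.20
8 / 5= 1.60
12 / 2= 6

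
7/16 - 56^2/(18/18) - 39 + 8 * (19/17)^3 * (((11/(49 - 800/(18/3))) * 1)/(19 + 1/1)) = -28698449499/9039920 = -3174.64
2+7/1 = 9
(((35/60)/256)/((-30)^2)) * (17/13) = 119/35942400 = 0.00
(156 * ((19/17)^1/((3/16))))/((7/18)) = 284544/119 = 2391.13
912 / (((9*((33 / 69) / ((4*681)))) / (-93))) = -590432448 / 11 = -53675677.09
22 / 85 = 0.26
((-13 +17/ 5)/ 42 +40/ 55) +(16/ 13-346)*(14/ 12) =-2010669/ 5005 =-401.73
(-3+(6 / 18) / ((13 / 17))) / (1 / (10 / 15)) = -200 / 117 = -1.71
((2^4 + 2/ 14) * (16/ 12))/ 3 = 452/ 63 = 7.17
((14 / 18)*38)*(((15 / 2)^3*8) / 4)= 49875 / 2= 24937.50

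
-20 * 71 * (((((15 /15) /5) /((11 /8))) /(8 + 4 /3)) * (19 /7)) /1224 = -1349 /27489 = -0.05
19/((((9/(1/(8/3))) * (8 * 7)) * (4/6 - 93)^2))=57/34374592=0.00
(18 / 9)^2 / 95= 4 / 95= 0.04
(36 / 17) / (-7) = -36 / 119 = -0.30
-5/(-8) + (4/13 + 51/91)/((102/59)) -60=-2185831/37128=-58.87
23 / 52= 0.44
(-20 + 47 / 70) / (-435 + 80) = 1353 / 24850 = 0.05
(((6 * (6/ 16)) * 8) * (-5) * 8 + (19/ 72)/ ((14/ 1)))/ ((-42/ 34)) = 12337597/ 21168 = 582.84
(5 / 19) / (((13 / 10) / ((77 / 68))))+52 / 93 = 0.79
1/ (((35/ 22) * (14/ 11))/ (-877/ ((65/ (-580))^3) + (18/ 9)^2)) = 33127732836/ 107653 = 307726.98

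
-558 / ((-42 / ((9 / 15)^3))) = 2511 / 875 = 2.87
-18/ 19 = -0.95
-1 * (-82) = 82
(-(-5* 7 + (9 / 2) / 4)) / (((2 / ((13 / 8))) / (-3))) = -82.57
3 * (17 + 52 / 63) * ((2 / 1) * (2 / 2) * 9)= 6738 / 7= 962.57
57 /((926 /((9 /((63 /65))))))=0.57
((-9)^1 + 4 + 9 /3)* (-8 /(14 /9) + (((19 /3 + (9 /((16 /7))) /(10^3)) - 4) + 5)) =-737323 /168000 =-4.39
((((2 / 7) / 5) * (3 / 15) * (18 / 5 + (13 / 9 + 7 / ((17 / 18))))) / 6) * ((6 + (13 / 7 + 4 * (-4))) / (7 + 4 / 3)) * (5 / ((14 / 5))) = -181051 / 4373250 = -0.04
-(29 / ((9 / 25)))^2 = -525625 / 81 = -6489.20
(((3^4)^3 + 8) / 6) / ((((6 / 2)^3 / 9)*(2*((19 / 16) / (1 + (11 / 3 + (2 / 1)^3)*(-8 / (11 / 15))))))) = -51802292 / 33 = -1569766.42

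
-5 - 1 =-6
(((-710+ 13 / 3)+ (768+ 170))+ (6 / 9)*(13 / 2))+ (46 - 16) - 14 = 758 / 3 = 252.67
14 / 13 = 1.08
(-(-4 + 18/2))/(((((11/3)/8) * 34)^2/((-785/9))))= 62800/34969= 1.80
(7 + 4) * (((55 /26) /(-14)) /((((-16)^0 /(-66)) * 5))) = 3993 /182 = 21.94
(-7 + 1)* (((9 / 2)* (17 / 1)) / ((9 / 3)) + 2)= -165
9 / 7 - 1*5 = -26 / 7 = -3.71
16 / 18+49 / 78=355 / 234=1.52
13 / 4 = 3.25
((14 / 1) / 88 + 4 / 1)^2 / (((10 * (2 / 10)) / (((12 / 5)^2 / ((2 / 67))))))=20193867 / 12100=1668.91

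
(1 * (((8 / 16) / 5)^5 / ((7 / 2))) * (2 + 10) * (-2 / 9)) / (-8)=1 / 1050000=0.00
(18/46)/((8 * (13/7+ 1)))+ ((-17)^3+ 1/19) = -343512083/69920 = -4912.93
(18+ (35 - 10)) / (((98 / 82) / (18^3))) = 209832.98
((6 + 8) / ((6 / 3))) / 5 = 7 / 5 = 1.40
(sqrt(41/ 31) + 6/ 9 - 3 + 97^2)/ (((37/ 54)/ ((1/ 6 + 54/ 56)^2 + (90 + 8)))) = 1363133.87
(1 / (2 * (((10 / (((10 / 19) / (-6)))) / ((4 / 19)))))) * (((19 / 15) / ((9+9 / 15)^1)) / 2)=-1 / 16416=-0.00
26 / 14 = 1.86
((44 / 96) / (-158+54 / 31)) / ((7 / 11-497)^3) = 453871 / 18923144438016000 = 0.00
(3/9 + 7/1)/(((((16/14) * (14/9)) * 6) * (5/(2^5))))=22/5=4.40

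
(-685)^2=469225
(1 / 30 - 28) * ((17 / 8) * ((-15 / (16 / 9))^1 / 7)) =128367 / 1792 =71.63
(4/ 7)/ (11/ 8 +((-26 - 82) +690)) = 32/ 32669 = 0.00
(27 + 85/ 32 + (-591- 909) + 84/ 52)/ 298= -610991/ 123968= -4.93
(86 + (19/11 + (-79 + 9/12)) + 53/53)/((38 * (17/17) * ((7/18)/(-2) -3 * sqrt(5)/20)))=145215/202312 -112023 * sqrt(5)/202312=-0.52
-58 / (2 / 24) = -696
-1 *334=-334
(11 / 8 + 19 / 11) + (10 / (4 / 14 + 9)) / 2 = 4165 / 1144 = 3.64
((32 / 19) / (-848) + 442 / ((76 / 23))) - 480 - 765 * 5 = -8400875 / 2014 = -4171.24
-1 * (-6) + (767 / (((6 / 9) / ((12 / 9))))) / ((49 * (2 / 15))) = 11799 / 49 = 240.80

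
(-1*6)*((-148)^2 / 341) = -131424 / 341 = -385.41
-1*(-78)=78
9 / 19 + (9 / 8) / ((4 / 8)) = 207 / 76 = 2.72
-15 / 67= -0.22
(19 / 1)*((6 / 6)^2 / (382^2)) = 19 / 145924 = 0.00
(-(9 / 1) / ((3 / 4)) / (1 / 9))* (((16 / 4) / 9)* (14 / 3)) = -224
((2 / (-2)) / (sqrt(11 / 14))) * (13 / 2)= -13 * sqrt(154) / 22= -7.33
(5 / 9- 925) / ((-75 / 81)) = 4992 / 5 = 998.40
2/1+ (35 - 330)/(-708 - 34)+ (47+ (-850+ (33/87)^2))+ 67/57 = -28429903991/35569254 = -799.28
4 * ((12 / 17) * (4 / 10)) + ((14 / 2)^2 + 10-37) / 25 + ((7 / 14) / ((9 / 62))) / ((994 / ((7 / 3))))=3287411 / 1629450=2.02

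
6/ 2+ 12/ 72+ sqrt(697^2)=4201/ 6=700.17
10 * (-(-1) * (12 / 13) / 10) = 12 / 13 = 0.92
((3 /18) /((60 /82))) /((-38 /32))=-164 /855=-0.19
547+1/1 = 548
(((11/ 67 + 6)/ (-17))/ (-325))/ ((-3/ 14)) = -5782/ 1110525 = -0.01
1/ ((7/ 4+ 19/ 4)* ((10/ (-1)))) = -1/ 65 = -0.02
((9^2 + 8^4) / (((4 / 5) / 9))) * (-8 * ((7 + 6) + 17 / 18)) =-5242135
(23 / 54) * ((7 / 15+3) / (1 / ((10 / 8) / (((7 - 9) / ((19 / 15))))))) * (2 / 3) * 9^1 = -5681 / 810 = -7.01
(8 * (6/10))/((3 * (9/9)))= 8/5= 1.60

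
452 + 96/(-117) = 17596/39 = 451.18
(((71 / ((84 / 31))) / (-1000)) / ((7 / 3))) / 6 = -2201 / 1176000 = -0.00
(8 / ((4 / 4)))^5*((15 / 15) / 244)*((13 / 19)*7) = 745472 / 1159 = 643.20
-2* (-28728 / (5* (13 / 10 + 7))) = 114912 / 83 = 1384.48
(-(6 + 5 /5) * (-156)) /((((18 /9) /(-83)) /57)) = -2583126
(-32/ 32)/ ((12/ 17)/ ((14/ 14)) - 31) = 17/ 515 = 0.03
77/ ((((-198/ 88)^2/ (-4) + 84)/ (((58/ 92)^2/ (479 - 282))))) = 1036112/ 551807835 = 0.00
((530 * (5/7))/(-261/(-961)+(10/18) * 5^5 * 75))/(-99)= -1273325/43357707624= -0.00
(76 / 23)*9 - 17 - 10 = 63 / 23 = 2.74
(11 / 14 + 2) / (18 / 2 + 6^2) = 13 / 210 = 0.06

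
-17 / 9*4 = -68 / 9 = -7.56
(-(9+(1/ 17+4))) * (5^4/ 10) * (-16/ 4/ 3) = 18500/ 17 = 1088.24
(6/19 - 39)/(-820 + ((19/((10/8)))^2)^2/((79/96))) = -0.00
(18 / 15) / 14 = 3 / 35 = 0.09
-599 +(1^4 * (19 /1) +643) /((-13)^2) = -100569 /169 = -595.08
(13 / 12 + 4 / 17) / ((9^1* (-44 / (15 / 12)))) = -1345 / 323136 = -0.00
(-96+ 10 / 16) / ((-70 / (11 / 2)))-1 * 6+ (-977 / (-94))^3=18676310357 / 16611680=1124.29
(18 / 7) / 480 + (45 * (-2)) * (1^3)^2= -89.99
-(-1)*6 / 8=3 / 4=0.75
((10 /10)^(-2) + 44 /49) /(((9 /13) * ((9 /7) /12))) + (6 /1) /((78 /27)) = 22657 /819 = 27.66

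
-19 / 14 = -1.36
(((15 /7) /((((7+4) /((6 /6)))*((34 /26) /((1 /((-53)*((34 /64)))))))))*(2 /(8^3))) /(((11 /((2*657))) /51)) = -384345 /3052588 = -0.13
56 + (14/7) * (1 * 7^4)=4858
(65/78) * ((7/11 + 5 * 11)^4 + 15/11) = 233805379835/29282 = 7984611.02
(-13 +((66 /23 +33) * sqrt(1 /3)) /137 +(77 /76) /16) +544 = 275 * sqrt(3) /3151 +645773 /1216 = 531.21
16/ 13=1.23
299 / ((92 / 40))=130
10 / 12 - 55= -325 / 6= -54.17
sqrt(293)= 17.12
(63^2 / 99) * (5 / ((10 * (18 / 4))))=49 / 11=4.45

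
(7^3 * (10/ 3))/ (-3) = -381.11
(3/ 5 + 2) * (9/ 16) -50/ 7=-3181/ 560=-5.68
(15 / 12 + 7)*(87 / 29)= 99 / 4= 24.75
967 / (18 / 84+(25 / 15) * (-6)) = -13538 / 137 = -98.82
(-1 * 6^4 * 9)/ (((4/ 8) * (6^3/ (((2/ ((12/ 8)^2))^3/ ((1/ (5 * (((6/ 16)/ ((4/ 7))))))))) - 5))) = -1632960/ 6211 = -262.91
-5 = -5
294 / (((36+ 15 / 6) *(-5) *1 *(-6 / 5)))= 14 / 11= 1.27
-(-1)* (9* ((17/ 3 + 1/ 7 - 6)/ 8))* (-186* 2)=558/ 7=79.71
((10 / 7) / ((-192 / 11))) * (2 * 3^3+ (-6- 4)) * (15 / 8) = -3025 / 448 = -6.75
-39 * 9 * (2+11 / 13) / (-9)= 111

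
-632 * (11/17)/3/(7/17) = -6952/21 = -331.05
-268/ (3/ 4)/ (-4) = 89.33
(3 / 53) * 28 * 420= 35280 / 53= 665.66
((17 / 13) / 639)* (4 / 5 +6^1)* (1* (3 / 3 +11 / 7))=0.04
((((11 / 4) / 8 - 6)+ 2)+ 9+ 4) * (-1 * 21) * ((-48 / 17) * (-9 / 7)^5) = -158900859 / 81634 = -1946.50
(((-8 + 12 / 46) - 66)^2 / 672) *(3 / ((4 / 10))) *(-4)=-898880 / 3703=-242.74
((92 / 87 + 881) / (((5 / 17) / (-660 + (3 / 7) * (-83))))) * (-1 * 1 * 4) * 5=41720310.33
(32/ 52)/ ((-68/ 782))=-92/ 13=-7.08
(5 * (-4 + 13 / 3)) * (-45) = -75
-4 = -4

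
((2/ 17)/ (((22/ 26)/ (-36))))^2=876096/ 34969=25.05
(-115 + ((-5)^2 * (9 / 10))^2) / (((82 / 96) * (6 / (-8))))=-25040 / 41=-610.73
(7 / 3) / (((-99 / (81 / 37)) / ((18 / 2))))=-189 / 407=-0.46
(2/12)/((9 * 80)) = 0.00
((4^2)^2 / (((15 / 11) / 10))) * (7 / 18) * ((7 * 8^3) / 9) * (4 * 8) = 2260729856 / 243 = 9303415.05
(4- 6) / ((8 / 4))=-1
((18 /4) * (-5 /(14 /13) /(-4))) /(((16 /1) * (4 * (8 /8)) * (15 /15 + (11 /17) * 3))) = 1989 /71680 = 0.03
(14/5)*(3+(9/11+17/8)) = 3661/220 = 16.64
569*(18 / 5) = 10242 / 5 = 2048.40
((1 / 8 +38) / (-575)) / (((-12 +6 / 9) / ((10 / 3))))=61 / 3128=0.02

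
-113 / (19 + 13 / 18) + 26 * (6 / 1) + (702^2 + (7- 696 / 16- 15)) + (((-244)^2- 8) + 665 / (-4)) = 784215619 / 1420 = 552264.52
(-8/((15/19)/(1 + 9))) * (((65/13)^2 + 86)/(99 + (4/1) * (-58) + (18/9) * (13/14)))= 39368/459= 85.77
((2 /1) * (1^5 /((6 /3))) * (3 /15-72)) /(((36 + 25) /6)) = -2154 /305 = -7.06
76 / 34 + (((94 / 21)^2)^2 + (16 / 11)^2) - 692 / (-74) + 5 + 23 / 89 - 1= 552516738298135 / 1317356144181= 419.41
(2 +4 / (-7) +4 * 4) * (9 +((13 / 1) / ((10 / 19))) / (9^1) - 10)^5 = 5818728545977 / 20667150000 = 281.54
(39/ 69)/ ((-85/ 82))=-1066/ 1955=-0.55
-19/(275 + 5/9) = -171/2480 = -0.07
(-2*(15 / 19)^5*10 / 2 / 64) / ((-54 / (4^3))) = 140625 / 2476099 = 0.06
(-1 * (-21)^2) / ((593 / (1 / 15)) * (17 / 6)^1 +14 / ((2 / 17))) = -98 / 5627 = -0.02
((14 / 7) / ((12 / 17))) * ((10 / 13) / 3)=85 / 117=0.73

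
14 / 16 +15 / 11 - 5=-243 / 88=-2.76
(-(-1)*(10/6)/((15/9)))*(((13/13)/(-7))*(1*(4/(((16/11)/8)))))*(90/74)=-990/259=-3.82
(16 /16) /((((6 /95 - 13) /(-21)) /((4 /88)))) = 1995 /27038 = 0.07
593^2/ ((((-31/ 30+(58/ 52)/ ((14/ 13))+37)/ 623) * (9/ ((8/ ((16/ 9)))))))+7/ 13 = 598081211497/ 202033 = 2960314.46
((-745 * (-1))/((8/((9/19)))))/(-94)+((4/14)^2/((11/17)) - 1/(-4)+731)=5628883489/7701232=730.91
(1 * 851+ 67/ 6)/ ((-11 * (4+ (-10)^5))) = 5173/ 6599736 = 0.00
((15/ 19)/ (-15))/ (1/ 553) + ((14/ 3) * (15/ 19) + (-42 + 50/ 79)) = -100249/ 1501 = -66.79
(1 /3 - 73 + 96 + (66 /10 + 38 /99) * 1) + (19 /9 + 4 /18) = 16162 /495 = 32.65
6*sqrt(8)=12*sqrt(2)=16.97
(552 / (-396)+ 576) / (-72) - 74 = -97393 / 1188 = -81.98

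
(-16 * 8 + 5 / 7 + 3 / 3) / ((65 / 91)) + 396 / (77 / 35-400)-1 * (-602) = 468746 / 1105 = 424.20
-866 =-866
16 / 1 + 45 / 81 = 149 / 9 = 16.56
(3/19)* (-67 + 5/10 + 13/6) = -193/19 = -10.16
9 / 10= 0.90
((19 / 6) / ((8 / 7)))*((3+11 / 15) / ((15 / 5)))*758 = 352849 / 135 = 2613.70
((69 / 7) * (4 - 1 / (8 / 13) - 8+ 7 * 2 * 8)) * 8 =58719 / 7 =8388.43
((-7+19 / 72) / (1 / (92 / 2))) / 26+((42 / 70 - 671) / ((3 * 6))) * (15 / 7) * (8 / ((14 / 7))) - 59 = -390.16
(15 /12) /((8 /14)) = 35 /16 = 2.19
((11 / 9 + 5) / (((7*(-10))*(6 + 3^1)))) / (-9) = 4 / 3645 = 0.00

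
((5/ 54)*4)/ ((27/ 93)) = 310/ 243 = 1.28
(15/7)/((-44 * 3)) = -5/308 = -0.02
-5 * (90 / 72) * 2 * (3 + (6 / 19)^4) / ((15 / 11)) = -7191415 / 260642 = -27.59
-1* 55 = -55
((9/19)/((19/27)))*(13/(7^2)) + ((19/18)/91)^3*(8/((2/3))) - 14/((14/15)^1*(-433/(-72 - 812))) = -1742893468259975/57247370649378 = -30.44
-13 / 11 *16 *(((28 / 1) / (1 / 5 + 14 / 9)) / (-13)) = 20160 / 869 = 23.20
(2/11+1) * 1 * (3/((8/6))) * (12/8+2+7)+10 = 3337/88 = 37.92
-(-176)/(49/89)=15664/49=319.67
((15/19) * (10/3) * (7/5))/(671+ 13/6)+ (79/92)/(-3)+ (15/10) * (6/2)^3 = 121694897/3025788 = 40.22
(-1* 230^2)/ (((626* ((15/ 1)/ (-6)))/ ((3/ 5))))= 6348/ 313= 20.28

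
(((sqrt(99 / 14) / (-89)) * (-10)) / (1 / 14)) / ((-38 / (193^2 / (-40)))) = 111747 * sqrt(154) / 13528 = 102.51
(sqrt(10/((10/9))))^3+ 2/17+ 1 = 478/17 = 28.12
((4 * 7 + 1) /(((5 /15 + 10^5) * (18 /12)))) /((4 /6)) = 87 /300001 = 0.00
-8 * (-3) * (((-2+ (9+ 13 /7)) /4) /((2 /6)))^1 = 1116 /7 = 159.43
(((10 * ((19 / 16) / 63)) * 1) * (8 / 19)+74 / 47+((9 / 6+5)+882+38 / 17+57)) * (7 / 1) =95578801 / 14382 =6645.72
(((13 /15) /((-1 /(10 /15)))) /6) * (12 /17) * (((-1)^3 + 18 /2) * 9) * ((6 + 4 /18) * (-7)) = 163072 /765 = 213.17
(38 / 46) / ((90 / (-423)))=-893 / 230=-3.88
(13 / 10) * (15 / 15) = 13 / 10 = 1.30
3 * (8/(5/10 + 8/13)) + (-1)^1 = 595/29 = 20.52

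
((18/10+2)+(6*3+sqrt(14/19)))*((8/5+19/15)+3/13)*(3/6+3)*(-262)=-60371612/975 -553868*sqrt(266)/3705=-64357.74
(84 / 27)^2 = 784 / 81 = 9.68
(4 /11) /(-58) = -2 /319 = -0.01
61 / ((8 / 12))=183 / 2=91.50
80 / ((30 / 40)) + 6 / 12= 643 / 6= 107.17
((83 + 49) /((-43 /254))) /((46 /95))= -1592580 /989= -1610.29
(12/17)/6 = 2/17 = 0.12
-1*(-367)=367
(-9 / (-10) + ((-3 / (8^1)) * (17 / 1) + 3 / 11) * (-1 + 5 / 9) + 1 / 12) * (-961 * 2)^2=750822573 / 55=13651319.51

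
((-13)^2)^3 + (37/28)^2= 3784219625/784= 4826810.75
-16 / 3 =-5.33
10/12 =5/6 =0.83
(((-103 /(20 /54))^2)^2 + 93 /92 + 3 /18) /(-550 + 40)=-11728265.25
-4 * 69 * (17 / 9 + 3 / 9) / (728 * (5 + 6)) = -230 / 3003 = -0.08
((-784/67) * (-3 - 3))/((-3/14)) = -21952/67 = -327.64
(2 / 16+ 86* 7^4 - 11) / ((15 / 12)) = 1651801 / 10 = 165180.10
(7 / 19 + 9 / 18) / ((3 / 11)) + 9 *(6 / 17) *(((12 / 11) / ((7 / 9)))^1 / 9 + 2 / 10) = 1073069 / 248710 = 4.31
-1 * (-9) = 9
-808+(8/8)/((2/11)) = -802.50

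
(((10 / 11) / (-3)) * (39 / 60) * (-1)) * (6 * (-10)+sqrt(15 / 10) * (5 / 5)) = -11.58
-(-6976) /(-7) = -6976 /7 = -996.57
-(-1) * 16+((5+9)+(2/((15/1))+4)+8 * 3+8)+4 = 1052/15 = 70.13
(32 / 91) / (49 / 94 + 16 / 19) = 57152 / 221585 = 0.26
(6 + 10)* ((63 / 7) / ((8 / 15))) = 270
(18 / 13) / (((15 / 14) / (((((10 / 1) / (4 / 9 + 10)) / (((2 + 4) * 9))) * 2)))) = 0.05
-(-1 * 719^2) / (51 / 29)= 14991869 / 51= 293958.22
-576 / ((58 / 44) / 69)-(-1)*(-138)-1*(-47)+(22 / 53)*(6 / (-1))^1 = -46485199 / 1537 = -30244.11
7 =7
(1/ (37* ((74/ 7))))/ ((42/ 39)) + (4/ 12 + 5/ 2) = 46585/ 16428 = 2.84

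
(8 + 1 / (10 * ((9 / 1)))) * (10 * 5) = 3605 / 9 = 400.56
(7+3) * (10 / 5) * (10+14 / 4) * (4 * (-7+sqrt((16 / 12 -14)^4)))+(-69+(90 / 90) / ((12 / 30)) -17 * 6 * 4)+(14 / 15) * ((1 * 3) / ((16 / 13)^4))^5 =499434654627283370635555315687 / 3022314549036572936765440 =165249.07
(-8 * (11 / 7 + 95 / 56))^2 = 33489 / 49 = 683.45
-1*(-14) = 14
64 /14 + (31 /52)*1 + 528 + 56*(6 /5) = 1092669 /1820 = 600.37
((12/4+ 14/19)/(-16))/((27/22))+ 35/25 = 24823/20520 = 1.21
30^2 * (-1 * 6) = -5400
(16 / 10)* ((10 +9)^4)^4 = 2307531308540969341448 / 5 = 461506261708193868289.60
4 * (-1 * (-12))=48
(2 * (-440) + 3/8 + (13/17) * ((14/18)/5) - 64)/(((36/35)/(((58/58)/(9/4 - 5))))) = 40419799/121176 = 333.56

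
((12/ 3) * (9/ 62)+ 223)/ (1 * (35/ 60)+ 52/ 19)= 1580268/ 23467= 67.34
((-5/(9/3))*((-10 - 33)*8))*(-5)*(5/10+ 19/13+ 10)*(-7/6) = 4680550/117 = 40004.70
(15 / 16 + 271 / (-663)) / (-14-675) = -5609 / 7308912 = -0.00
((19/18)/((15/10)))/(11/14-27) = -266/9909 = -0.03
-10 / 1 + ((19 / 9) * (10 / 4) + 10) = 5.28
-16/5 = -3.20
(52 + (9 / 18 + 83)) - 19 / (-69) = 135.78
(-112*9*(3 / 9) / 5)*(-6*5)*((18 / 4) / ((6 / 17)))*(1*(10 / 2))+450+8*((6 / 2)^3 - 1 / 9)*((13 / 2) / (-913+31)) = 511875638 / 3969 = 128968.41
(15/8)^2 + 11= 929/64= 14.52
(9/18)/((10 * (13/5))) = 1/52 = 0.02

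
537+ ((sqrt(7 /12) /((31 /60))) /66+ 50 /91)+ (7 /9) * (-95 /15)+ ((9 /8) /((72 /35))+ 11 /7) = 5 * sqrt(21) /1023+ 84087083 /157248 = 534.76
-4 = -4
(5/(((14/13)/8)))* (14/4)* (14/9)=1820/9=202.22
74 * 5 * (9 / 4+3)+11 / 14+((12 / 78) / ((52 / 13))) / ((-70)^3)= 17330221999 / 8918000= 1943.29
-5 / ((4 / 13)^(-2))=-80 / 169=-0.47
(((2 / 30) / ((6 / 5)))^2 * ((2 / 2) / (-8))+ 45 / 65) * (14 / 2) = 4.84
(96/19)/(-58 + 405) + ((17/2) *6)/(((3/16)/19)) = 34072720/6593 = 5168.01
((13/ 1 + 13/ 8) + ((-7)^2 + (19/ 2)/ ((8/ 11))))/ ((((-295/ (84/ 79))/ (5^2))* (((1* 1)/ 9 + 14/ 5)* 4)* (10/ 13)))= -15073695/ 19538912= -0.77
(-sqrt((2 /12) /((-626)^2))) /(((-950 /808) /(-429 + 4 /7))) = -302899 * sqrt(6) /3122175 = -0.24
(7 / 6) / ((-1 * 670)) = -7 / 4020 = -0.00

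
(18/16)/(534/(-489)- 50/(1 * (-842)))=-205869/188968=-1.09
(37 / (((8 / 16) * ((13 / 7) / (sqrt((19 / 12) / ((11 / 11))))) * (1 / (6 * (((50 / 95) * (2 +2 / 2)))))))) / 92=5.16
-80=-80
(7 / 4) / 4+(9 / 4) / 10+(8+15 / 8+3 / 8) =10.91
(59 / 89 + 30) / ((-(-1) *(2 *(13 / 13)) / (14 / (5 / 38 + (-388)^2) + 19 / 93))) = 296757843131 / 94700087058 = 3.13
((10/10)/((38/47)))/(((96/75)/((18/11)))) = 10575/6688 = 1.58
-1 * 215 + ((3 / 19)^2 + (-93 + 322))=5063 / 361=14.02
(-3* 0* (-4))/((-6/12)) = 0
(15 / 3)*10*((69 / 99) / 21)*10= 11500 / 693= 16.59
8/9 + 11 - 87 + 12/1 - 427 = -4411/9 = -490.11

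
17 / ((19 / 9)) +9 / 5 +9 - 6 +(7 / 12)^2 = 180479 / 13680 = 13.19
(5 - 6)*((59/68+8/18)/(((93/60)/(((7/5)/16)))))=-5621/75888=-0.07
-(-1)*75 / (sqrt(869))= 75*sqrt(869) / 869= 2.54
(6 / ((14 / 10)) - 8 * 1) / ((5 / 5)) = -3.71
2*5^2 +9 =59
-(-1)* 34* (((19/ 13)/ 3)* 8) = 5168/ 39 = 132.51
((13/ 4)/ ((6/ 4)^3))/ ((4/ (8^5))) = 212992/ 27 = 7888.59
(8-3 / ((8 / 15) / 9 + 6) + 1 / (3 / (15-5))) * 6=26597 / 409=65.03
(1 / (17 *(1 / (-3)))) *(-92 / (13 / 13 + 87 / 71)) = 9798 / 1343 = 7.30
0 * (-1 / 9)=0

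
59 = 59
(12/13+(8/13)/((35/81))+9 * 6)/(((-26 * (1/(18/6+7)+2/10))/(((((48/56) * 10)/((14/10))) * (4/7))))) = -10255200/405769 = -25.27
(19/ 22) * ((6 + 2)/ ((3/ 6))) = 152/ 11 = 13.82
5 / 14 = 0.36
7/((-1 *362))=-7/362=-0.02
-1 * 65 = -65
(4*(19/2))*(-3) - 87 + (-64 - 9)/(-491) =-98618/491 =-200.85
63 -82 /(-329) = 20809 /329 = 63.25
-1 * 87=-87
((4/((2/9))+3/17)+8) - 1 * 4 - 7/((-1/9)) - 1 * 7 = 1329/17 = 78.18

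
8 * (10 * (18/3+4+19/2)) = 1560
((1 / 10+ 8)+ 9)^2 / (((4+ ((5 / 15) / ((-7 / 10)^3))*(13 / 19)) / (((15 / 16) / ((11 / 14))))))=12005506611 / 114759040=104.61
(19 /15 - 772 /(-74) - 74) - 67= -71762 /555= -129.30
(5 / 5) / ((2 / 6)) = 3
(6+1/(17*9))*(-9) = -919/17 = -54.06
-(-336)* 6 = 2016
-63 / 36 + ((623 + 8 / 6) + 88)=8527 / 12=710.58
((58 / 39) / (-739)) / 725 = -2 / 720525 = -0.00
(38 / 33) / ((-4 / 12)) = -38 / 11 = -3.45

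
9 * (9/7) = 81/7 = 11.57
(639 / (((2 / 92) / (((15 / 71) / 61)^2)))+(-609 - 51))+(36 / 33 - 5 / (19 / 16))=-36595290722 / 55215919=-662.77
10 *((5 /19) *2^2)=200 /19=10.53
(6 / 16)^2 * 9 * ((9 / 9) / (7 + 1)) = 81 / 512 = 0.16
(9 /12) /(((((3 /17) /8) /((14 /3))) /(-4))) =-634.67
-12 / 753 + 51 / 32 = 12673 / 8032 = 1.58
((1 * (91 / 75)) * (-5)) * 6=-182 / 5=-36.40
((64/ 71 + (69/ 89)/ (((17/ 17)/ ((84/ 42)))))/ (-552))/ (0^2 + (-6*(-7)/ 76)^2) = -2796667/ 192280851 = -0.01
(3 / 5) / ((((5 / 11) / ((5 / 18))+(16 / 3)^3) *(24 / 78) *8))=11583 / 7286720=0.00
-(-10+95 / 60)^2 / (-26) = 10201 / 3744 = 2.72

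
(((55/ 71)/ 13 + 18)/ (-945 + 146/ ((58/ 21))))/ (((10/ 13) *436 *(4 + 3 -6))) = -483401/ 8008936320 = -0.00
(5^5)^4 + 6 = 95367431640631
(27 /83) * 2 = 54 /83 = 0.65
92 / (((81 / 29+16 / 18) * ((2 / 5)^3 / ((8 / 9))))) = 333500 / 961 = 347.03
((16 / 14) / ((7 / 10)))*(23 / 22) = 920 / 539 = 1.71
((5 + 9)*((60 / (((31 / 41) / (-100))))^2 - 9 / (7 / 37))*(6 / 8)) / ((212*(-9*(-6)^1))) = 47067964443 / 814928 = 57757.21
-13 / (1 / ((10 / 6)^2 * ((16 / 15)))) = -1040 / 27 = -38.52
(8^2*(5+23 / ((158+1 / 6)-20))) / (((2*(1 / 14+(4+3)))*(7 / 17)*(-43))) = -4659904 / 3529053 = -1.32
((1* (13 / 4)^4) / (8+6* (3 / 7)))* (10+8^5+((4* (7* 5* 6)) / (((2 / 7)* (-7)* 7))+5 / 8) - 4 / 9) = 470969833243 / 1363968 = 345293.90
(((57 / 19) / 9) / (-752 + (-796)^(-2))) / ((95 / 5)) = -633616 / 27159316167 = -0.00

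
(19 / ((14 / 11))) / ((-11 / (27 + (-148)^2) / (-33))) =1964391 / 2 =982195.50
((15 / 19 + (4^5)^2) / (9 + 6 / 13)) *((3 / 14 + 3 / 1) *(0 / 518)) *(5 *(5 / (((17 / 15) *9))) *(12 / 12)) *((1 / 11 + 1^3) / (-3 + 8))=0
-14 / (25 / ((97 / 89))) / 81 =-0.01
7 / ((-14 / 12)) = -6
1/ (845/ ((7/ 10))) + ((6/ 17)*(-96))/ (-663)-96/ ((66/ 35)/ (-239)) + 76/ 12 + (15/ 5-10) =980482376059/ 80587650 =12166.66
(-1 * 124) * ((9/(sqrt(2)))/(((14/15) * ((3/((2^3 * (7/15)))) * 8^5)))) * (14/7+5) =-651 * sqrt(2)/4096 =-0.22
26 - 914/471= 24.06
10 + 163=173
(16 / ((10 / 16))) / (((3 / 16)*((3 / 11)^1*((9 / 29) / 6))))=9678.70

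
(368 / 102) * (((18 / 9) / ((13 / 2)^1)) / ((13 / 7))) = 5152 / 8619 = 0.60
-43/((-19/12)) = 27.16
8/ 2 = 4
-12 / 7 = -1.71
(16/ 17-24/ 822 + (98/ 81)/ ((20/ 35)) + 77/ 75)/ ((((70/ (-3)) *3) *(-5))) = 38257357/ 3301357500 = 0.01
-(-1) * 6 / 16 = 0.38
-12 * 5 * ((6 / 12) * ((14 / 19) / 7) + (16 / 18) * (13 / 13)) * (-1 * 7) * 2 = 45080 / 57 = 790.88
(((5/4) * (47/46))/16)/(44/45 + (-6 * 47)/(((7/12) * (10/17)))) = -74025/761224192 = -0.00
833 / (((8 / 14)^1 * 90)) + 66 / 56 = 43787 / 2520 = 17.38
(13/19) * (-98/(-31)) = 1274/589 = 2.16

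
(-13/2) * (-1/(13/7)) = 7/2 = 3.50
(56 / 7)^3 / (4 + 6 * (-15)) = -256 / 43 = -5.95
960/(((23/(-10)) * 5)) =-1920/23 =-83.48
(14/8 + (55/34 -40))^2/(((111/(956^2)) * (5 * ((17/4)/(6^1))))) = 2835523454408/908905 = 3119713.78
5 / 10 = 1 / 2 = 0.50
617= 617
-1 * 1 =-1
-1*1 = -1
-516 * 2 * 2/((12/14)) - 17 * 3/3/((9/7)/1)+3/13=-283256/117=-2420.99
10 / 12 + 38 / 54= 83 / 54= 1.54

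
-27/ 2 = -13.50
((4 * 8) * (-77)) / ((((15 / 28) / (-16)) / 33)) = 12142592 / 5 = 2428518.40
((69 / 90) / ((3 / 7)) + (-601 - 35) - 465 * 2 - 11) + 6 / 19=-2693071 / 1710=-1574.90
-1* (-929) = 929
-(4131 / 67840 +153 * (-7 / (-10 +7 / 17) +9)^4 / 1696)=-38725484386798611 / 47889053866240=-808.65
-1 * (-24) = 24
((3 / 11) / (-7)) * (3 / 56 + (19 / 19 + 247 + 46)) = -4491 / 392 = -11.46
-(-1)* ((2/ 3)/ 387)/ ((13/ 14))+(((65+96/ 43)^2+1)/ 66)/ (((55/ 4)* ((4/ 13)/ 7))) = 8900750215/ 78528879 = 113.34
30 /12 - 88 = -171 /2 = -85.50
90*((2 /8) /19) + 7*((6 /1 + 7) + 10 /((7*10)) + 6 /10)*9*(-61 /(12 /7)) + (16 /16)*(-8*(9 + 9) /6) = -11715729 /380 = -30830.87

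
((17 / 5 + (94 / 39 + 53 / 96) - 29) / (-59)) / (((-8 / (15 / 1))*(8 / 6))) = -423777 / 785408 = -0.54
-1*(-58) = 58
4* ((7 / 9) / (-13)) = -28 / 117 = -0.24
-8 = -8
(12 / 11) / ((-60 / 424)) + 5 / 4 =-1421 / 220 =-6.46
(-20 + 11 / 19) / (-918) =41 / 1938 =0.02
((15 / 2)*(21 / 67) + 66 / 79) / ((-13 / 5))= -168645 / 137618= -1.23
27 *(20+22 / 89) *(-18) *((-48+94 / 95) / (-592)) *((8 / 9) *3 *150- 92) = -75290556726 / 312835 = -240671.78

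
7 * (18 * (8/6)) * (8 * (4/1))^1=5376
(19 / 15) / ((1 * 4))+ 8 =499 / 60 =8.32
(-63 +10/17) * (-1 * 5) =5305/17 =312.06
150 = 150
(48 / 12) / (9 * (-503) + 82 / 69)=-276 / 312281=-0.00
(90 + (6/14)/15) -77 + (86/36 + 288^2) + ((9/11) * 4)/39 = 7473821479/90090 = 82959.50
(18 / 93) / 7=6 / 217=0.03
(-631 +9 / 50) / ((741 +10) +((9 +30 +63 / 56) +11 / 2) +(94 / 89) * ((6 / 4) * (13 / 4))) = -11228596 / 14271575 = -0.79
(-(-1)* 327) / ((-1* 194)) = -327 / 194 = -1.69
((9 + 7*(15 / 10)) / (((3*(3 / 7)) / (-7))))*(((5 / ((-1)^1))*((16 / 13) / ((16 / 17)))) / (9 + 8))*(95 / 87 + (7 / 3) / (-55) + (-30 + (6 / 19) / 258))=-1848485653 / 1563738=-1182.09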